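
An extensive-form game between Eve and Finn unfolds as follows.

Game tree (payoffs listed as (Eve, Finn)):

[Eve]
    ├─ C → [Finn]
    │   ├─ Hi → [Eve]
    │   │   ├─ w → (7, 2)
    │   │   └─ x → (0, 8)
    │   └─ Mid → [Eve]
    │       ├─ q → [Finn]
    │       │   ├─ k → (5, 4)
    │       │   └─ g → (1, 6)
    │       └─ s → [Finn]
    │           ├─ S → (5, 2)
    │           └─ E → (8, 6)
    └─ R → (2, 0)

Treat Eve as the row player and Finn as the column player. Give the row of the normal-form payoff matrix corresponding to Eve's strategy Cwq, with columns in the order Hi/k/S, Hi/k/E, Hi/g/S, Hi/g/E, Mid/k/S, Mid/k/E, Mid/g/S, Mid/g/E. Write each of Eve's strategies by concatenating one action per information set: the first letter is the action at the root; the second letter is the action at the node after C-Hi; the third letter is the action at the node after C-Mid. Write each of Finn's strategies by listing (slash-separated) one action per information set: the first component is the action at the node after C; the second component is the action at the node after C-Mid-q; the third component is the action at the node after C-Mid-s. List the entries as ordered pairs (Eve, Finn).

vs Hi/k/S: Eve plays C → Finn plays Hi at [C] → Eve plays w at [C-Hi] → (7, 2)
vs Hi/k/E: Eve plays C → Finn plays Hi at [C] → Eve plays w at [C-Hi] → (7, 2)
vs Hi/g/S: Eve plays C → Finn plays Hi at [C] → Eve plays w at [C-Hi] → (7, 2)
vs Hi/g/E: Eve plays C → Finn plays Hi at [C] → Eve plays w at [C-Hi] → (7, 2)
vs Mid/k/S: Eve plays C → Finn plays Mid at [C] → Eve plays q at [C-Mid] → Finn plays k at [C-Mid-q] → (5, 4)
vs Mid/k/E: Eve plays C → Finn plays Mid at [C] → Eve plays q at [C-Mid] → Finn plays k at [C-Mid-q] → (5, 4)
vs Mid/g/S: Eve plays C → Finn plays Mid at [C] → Eve plays q at [C-Mid] → Finn plays g at [C-Mid-q] → (1, 6)
vs Mid/g/E: Eve plays C → Finn plays Mid at [C] → Eve plays q at [C-Mid] → Finn plays g at [C-Mid-q] → (1, 6)

(7,2) (7,2) (7,2) (7,2) (5,4) (5,4) (1,6) (1,6)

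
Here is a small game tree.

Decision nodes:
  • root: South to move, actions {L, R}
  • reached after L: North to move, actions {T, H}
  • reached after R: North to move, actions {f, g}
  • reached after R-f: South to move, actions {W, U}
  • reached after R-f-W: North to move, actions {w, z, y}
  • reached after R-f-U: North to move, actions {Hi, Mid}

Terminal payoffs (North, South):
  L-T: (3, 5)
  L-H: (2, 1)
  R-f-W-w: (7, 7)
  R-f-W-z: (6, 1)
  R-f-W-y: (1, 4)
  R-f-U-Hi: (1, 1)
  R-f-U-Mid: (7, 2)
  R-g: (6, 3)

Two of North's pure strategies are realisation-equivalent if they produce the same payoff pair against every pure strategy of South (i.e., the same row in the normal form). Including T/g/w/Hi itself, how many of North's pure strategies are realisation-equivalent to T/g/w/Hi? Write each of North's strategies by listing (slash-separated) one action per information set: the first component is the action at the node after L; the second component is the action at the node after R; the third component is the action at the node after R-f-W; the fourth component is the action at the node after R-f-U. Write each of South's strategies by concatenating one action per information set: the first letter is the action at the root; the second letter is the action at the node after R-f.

Row for T/g/w/Hi (columns LW, LU, RW, RU): (3,5) (3,5) (6,3) (6,3).
Under T/g/w/Hi, North's choice at the node after R-f-W and at the node after R-f-U can never be reached regardless of what South does, so varying those choices leaves every outcome unchanged.
Holding the reachable choices fixed and varying the unreachable ones freely already gives 3 × 2 = 6 equivalent strategies.
No other strategy reproduces this row, so those 6 are the full class: T/g/w/Hi, T/g/w/Mid, T/g/z/Hi, T/g/z/Mid, T/g/y/Hi, T/g/y/Mid.

6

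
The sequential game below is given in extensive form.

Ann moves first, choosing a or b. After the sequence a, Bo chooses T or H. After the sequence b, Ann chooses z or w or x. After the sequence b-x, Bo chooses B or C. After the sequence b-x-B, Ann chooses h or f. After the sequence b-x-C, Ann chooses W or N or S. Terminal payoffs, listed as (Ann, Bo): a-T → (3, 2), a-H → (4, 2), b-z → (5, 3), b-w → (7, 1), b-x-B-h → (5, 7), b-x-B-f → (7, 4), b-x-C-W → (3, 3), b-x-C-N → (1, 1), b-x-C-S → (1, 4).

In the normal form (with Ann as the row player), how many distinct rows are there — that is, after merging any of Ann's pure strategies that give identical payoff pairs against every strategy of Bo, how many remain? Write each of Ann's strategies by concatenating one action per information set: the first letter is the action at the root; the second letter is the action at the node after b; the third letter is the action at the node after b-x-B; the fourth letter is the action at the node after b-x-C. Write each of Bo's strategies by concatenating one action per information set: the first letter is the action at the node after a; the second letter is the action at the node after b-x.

Ann has 36 pure strategies: azhW, azhN, azhS, azfW, azfN, azfS, awhW, awhN, awhS, awfW, awfN, awfS, axhW, axhN, axhS, axfW, axfN, axfS, bzhW, bzhN, bzhS, bzfW, bzfN, bzfS, bwhW, bwhN, bwhS, bwfW, bwfN, bwfS, bxhW, bxhN, bxhS, bxfW, bxfN, bxfS. Columns: TB, TC, HB, HC.
{azhW, azhN, azhS, azfW, azfN, azfS, awhW, awhN, awhS, awfW, awfN, awfS, axhW, axhN, axhS, axfW, axfN, axfS} → row (3,2) (3,2) (4,2) (4,2)
{bzhW, bzhN, bzhS, bzfW, bzfN, bzfS} → row (5,3) (5,3) (5,3) (5,3)
{bwhW, bwhN, bwhS, bwfW, bwfN, bwfS} → row (7,1) (7,1) (7,1) (7,1)
{bxhW} → row (5,7) (3,3) (5,7) (3,3)
{bxhN} → row (5,7) (1,1) (5,7) (1,1)
{bxhS} → row (5,7) (1,4) (5,7) (1,4)
{bxfW} → row (7,4) (3,3) (7,4) (3,3)
{bxfN} → row (7,4) (1,1) (7,4) (1,1)
{bxfS} → row (7,4) (1,4) (7,4) (1,4)
That's 9 distinct rows out of 36 strategies.

9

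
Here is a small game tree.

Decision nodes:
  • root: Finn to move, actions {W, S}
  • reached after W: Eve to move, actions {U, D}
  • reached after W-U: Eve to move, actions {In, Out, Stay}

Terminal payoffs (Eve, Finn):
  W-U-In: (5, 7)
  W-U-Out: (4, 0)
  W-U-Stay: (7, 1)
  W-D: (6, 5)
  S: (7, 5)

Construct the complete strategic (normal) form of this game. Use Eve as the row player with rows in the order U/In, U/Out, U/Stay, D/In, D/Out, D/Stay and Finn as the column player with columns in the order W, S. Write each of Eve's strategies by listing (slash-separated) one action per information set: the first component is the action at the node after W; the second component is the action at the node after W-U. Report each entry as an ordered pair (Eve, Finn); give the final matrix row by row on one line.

U/In: (5,7) (7,5) | U/Out: (4,0) (7,5) | U/Stay: (7,1) (7,5) | D/In: (6,5) (7,5) | D/Out: (6,5) (7,5) | D/Stay: (6,5) (7,5)

Row U/In: W→(5,7), S→(7,5)
Row U/Out: W→(4,0), S→(7,5)
Row U/Stay: W→(7,1), S→(7,5)
Row D/In: W→(6,5), S→(7,5)
Row D/Out: W→(6,5), S→(7,5)
Row D/Stay: W→(6,5), S→(7,5)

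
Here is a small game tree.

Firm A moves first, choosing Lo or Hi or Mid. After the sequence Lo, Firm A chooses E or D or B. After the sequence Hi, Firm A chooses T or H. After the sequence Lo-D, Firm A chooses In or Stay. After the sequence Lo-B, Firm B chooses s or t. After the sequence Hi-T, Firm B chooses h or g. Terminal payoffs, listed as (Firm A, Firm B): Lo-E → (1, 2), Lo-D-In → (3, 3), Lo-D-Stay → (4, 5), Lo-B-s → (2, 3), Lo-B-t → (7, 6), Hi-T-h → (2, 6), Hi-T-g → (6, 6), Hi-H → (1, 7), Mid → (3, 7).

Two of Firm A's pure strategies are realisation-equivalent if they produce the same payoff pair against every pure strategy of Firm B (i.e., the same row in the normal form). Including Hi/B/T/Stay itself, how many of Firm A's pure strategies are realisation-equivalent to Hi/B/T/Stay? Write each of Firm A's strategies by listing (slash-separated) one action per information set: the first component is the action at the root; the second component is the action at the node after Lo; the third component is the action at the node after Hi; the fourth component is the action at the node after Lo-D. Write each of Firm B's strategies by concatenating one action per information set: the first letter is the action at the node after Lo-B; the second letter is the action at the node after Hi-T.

6

Row for Hi/B/T/Stay (columns sh, sg, th, tg): (2,6) (6,6) (2,6) (6,6).
Under Hi/B/T/Stay, Firm A's choice at the node after Lo and at the node after Lo-D can never be reached regardless of what Firm B does, so varying those choices leaves every outcome unchanged.
Holding the reachable choices fixed and varying the unreachable ones freely already gives 3 × 2 = 6 equivalent strategies.
No other strategy reproduces this row, so those 6 are the full class: Hi/E/T/In, Hi/E/T/Stay, Hi/D/T/In, Hi/D/T/Stay, Hi/B/T/In, Hi/B/T/Stay.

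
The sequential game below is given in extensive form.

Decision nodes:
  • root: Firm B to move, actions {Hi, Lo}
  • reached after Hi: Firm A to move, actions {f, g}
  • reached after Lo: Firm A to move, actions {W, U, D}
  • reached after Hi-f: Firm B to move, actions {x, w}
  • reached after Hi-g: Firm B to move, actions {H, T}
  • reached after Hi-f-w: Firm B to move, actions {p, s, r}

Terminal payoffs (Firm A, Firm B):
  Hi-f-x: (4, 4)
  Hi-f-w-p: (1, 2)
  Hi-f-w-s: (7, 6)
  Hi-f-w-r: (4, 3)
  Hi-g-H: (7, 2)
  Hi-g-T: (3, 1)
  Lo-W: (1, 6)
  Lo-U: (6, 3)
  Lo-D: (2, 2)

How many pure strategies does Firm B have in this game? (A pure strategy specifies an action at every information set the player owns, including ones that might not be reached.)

24

Firm B owns the root with actions {Hi, Lo} — two choices.
Firm B owns the node after Hi-f with actions {x, w} — two choices.
Firm B owns the node after Hi-g with actions {H, T} — two choices.
Firm B owns the node after Hi-f-w with actions {p, s, r} — three choices.
A pure strategy fixes one action at each information set independently, so the count is the product 2 × 2 × 2 × 3 = 24.
(For reference, Firm A has 6 pure strategies, giving a 24×6 normal-form matrix.)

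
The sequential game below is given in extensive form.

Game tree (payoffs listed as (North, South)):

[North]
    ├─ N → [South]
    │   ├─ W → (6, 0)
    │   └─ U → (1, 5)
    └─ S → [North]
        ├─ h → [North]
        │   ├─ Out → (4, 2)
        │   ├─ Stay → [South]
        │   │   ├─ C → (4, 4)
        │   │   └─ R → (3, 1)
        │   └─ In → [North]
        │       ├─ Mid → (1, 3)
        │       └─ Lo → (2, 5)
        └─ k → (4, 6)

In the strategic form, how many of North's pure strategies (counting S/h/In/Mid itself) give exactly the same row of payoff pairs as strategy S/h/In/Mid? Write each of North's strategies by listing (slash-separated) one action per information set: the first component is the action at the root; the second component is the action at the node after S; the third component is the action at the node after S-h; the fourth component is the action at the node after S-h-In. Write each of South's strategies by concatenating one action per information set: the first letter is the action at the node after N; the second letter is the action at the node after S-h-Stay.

Row for S/h/In/Mid (columns WC, WR, UC, UR): (1,3) (1,3) (1,3) (1,3).
Every one of North's information sets is on the play path for some reply by South when North follows S/h/In/Mid.
Changing the action at any of them therefore changes at least one column, so only S/h/In/Mid itself gives this row.

1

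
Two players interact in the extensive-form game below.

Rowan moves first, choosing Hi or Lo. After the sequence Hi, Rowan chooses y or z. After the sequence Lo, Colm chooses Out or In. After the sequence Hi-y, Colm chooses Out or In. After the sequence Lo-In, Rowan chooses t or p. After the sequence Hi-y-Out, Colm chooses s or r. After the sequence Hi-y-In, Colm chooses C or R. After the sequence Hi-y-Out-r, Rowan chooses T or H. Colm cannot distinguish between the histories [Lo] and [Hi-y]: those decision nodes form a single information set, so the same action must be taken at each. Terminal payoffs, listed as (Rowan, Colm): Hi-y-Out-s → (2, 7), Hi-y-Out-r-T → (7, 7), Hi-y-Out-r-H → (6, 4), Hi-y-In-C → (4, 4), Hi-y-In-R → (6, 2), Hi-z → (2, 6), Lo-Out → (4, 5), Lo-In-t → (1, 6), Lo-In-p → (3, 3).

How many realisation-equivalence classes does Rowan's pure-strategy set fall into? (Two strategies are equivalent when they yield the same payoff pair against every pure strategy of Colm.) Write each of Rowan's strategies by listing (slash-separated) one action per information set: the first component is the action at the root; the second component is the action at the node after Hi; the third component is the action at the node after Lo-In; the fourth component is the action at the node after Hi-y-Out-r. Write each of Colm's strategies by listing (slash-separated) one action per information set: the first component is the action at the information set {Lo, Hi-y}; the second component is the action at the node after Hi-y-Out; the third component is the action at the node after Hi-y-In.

5

Rowan has 16 pure strategies: Hi/y/t/T, Hi/y/t/H, Hi/y/p/T, Hi/y/p/H, Hi/z/t/T, Hi/z/t/H, Hi/z/p/T, Hi/z/p/H, Lo/y/t/T, Lo/y/t/H, Lo/y/p/T, Lo/y/p/H, Lo/z/t/T, Lo/z/t/H, Lo/z/p/T, Lo/z/p/H. Columns: Out/s/C, Out/s/R, Out/r/C, Out/r/R, In/s/C, In/s/R, In/r/C, In/r/R.
{Hi/y/t/T, Hi/y/p/T} → row (2,7) (2,7) (7,7) (7,7) (4,4) (6,2) (4,4) (6,2)
{Hi/y/t/H, Hi/y/p/H} → row (2,7) (2,7) (6,4) (6,4) (4,4) (6,2) (4,4) (6,2)
{Hi/z/t/T, Hi/z/t/H, Hi/z/p/T, Hi/z/p/H} → row (2,6) (2,6) (2,6) (2,6) (2,6) (2,6) (2,6) (2,6)
{Lo/y/t/T, Lo/y/t/H, Lo/z/t/T, Lo/z/t/H} → row (4,5) (4,5) (4,5) (4,5) (1,6) (1,6) (1,6) (1,6)
{Lo/y/p/T, Lo/y/p/H, Lo/z/p/T, Lo/z/p/H} → row (4,5) (4,5) (4,5) (4,5) (3,3) (3,3) (3,3) (3,3)
That's 5 distinct rows out of 16 strategies.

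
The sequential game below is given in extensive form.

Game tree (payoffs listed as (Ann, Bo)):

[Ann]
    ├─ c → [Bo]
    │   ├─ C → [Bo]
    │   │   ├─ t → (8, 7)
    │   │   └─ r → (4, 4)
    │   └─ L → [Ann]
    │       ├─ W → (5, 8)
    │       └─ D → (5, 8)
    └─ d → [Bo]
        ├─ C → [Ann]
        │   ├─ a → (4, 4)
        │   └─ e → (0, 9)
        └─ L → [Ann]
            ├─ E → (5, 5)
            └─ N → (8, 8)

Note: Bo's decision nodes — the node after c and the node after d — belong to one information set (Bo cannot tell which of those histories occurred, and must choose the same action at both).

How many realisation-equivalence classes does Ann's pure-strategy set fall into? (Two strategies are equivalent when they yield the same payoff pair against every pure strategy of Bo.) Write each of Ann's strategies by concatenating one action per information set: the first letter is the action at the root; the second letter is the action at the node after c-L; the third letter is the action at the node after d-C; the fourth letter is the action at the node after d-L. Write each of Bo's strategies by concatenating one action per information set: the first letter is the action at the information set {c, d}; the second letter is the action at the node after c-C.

Ann has 16 pure strategies: cWaE, cWaN, cWeE, cWeN, cDaE, cDaN, cDeE, cDeN, dWaE, dWaN, dWeE, dWeN, dDaE, dDaN, dDeE, dDeN. Columns: Ct, Cr, Lt, Lr.
{cWaE, cWaN, cWeE, cWeN, cDaE, cDaN, cDeE, cDeN} → row (8,7) (4,4) (5,8) (5,8)
{dWaE, dDaE} → row (4,4) (4,4) (5,5) (5,5)
{dWaN, dDaN} → row (4,4) (4,4) (8,8) (8,8)
{dWeE, dDeE} → row (0,9) (0,9) (5,5) (5,5)
{dWeN, dDeN} → row (0,9) (0,9) (8,8) (8,8)
That's 5 distinct rows out of 16 strategies.

5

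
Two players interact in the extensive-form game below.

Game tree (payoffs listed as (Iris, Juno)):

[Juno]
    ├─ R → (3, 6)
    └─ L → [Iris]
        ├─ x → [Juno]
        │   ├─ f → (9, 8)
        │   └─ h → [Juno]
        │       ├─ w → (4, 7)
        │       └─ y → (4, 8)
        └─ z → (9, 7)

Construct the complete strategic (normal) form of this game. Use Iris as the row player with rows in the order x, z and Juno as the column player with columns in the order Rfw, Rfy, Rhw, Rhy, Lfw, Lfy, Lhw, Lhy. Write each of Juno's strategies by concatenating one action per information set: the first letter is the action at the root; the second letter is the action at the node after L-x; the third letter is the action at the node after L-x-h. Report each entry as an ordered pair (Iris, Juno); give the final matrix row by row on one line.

Row x: Rfw→(3,6), Rfy→(3,6), Rhw→(3,6), Rhy→(3,6), Lfw→(9,8), Lfy→(9,8), Lhw→(4,7), Lhy→(4,8)
Row z: Rfw→(3,6), Rfy→(3,6), Rhw→(3,6), Rhy→(3,6), Lfw→(9,7), Lfy→(9,7), Lhw→(9,7), Lhy→(9,7)

x: (3,6) (3,6) (3,6) (3,6) (9,8) (9,8) (4,7) (4,8) | z: (3,6) (3,6) (3,6) (3,6) (9,7) (9,7) (9,7) (9,7)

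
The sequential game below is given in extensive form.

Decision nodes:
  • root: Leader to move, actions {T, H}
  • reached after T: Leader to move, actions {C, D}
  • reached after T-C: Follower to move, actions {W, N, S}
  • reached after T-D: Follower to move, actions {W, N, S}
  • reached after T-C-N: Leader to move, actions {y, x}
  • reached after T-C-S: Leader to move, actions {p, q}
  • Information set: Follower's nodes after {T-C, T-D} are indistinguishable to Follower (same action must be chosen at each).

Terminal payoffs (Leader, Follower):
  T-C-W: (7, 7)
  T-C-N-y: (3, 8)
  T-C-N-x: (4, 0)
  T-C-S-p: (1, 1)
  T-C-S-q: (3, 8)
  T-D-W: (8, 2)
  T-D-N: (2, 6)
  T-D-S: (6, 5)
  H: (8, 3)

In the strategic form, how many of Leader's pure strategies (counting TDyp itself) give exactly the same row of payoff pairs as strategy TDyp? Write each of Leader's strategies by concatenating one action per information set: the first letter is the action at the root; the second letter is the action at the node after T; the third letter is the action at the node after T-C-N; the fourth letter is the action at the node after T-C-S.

4

Row for TDyp (columns W, N, S): (8,2) (2,6) (6,5).
Under TDyp, Leader's choice at the node after T-C-N and at the node after T-C-S can never be reached regardless of what Follower does, so varying those choices leaves every outcome unchanged.
Holding the reachable choices fixed and varying the unreachable ones freely already gives 2 × 2 = 4 equivalent strategies.
No other strategy reproduces this row, so those 4 are the full class: TDyp, TDyq, TDxp, TDxq.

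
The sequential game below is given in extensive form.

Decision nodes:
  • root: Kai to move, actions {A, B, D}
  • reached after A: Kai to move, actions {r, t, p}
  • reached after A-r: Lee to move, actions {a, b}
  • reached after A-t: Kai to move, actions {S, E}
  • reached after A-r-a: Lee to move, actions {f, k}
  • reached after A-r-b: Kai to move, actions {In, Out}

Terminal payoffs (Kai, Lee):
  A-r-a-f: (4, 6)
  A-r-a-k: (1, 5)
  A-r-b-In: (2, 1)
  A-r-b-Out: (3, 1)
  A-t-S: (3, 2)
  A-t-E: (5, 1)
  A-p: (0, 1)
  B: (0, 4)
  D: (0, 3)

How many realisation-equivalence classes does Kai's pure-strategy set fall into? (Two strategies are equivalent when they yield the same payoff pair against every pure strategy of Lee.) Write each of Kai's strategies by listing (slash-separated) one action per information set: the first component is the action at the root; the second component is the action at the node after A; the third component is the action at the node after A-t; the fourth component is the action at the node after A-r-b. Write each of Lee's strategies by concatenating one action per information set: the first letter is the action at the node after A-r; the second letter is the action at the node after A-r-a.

7

Kai has 36 pure strategies: A/r/S/In, A/r/S/Out, A/r/E/In, A/r/E/Out, A/t/S/In, A/t/S/Out, A/t/E/In, A/t/E/Out, A/p/S/In, A/p/S/Out, A/p/E/In, A/p/E/Out, B/r/S/In, B/r/S/Out, B/r/E/In, B/r/E/Out, B/t/S/In, B/t/S/Out, B/t/E/In, B/t/E/Out, B/p/S/In, B/p/S/Out, B/p/E/In, B/p/E/Out, D/r/S/In, D/r/S/Out, D/r/E/In, D/r/E/Out, D/t/S/In, D/t/S/Out, D/t/E/In, D/t/E/Out, D/p/S/In, D/p/S/Out, D/p/E/In, D/p/E/Out. Columns: af, ak, bf, bk.
{A/r/S/In, A/r/E/In} → row (4,6) (1,5) (2,1) (2,1)
{A/r/S/Out, A/r/E/Out} → row (4,6) (1,5) (3,1) (3,1)
{A/t/S/In, A/t/S/Out} → row (3,2) (3,2) (3,2) (3,2)
{A/t/E/In, A/t/E/Out} → row (5,1) (5,1) (5,1) (5,1)
{A/p/S/In, A/p/S/Out, A/p/E/In, A/p/E/Out} → row (0,1) (0,1) (0,1) (0,1)
{B/r/S/In, B/r/S/Out, B/r/E/In, B/r/E/Out, B/t/S/In, B/t/S/Out, B/t/E/In, B/t/E/Out, B/p/S/In, B/p/S/Out, B/p/E/In, B/p/E/Out} → row (0,4) (0,4) (0,4) (0,4)
{D/r/S/In, D/r/S/Out, D/r/E/In, D/r/E/Out, D/t/S/In, D/t/S/Out, D/t/E/In, D/t/E/Out, D/p/S/In, D/p/S/Out, D/p/E/In, D/p/E/Out} → row (0,3) (0,3) (0,3) (0,3)
That's 7 distinct rows out of 36 strategies.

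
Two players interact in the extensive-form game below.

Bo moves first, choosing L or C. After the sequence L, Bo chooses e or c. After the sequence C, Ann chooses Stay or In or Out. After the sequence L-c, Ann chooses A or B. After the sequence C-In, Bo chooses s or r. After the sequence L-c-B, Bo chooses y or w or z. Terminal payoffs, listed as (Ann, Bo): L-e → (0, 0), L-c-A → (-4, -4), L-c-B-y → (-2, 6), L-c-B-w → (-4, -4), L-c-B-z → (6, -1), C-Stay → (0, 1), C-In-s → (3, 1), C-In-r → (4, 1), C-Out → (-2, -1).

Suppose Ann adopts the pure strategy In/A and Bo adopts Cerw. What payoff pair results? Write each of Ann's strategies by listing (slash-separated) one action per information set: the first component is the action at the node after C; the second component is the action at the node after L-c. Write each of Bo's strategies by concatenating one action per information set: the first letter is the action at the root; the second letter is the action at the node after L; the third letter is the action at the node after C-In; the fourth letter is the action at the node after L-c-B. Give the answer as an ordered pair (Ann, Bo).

(4, 1)

Trace the play path from the root:
  Bo plays C
  Ann plays In at [C]
  Bo plays r at [C-In]
→ terminal payoff (4, 1).
(Ann's choice at the node after L-c is never reached on this path, so it doesn't affect the outcome.)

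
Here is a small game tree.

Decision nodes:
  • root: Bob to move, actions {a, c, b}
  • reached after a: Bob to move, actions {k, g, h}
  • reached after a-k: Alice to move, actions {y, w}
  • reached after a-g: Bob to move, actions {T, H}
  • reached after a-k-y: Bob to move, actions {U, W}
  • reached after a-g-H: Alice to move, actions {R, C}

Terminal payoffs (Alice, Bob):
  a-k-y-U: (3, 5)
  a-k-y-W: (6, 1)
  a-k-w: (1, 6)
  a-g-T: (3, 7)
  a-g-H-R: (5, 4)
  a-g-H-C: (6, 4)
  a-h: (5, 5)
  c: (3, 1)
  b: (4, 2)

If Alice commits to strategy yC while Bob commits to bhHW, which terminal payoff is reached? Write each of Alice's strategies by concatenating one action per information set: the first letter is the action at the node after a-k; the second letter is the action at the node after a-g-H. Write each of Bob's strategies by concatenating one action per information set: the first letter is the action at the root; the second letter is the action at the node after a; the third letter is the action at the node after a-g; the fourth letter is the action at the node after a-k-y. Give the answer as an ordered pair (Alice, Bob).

Trace the play path from the root:
  Bob plays b
→ terminal payoff (4, 2).
(Alice's choice at the node after a-k is never reached on this path, so it doesn't affect the outcome.)

(4, 2)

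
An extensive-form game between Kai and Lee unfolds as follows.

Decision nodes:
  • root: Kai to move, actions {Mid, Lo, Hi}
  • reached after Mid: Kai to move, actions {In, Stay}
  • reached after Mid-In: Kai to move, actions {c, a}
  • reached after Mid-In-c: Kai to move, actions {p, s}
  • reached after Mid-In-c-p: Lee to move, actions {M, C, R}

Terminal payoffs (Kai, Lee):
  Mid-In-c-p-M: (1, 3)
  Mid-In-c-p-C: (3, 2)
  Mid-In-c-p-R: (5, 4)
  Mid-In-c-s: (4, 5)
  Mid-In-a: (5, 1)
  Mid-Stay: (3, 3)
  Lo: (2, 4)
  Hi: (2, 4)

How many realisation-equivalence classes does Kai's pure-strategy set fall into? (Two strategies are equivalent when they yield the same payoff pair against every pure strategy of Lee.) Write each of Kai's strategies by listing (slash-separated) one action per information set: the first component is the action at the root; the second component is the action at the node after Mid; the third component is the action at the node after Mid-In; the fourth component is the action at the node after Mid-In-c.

5

Kai has 24 pure strategies: Mid/In/c/p, Mid/In/c/s, Mid/In/a/p, Mid/In/a/s, Mid/Stay/c/p, Mid/Stay/c/s, Mid/Stay/a/p, Mid/Stay/a/s, Lo/In/c/p, Lo/In/c/s, Lo/In/a/p, Lo/In/a/s, Lo/Stay/c/p, Lo/Stay/c/s, Lo/Stay/a/p, Lo/Stay/a/s, Hi/In/c/p, Hi/In/c/s, Hi/In/a/p, Hi/In/a/s, Hi/Stay/c/p, Hi/Stay/c/s, Hi/Stay/a/p, Hi/Stay/a/s. Columns: M, C, R.
{Mid/In/c/p} → row (1,3) (3,2) (5,4)
{Mid/In/c/s} → row (4,5) (4,5) (4,5)
{Mid/In/a/p, Mid/In/a/s} → row (5,1) (5,1) (5,1)
{Mid/Stay/c/p, Mid/Stay/c/s, Mid/Stay/a/p, Mid/Stay/a/s} → row (3,3) (3,3) (3,3)
{Lo/In/c/p, Lo/In/c/s, Lo/In/a/p, Lo/In/a/s, Lo/Stay/c/p, Lo/Stay/c/s, Lo/Stay/a/p, Lo/Stay/a/s, Hi/In/c/p, Hi/In/c/s, Hi/In/a/p, Hi/In/a/s, Hi/Stay/c/p, Hi/Stay/c/s, Hi/Stay/a/p, Hi/Stay/a/s} → row (2,4) (2,4) (2,4)
That's 5 distinct rows out of 24 strategies.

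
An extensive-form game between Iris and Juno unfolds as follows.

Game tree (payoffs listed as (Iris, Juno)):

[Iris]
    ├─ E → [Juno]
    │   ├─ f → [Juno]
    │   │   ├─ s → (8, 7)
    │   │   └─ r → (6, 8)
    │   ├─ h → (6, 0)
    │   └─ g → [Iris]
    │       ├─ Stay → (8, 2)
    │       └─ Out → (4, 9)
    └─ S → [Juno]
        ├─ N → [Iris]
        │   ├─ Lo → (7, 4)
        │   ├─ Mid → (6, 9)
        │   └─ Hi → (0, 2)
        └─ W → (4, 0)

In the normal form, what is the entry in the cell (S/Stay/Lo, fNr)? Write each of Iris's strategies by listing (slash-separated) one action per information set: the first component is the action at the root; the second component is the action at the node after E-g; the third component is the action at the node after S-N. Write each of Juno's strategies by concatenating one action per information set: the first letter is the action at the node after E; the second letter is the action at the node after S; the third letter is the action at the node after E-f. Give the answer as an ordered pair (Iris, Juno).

(7, 4)

Trace the play path from the root:
  Iris plays S
  Juno plays N at [S]
  Iris plays Lo at [S-N]
→ terminal payoff (7, 4).
(Iris's choice at the node after E-g is never reached on this path, so it doesn't affect the outcome.)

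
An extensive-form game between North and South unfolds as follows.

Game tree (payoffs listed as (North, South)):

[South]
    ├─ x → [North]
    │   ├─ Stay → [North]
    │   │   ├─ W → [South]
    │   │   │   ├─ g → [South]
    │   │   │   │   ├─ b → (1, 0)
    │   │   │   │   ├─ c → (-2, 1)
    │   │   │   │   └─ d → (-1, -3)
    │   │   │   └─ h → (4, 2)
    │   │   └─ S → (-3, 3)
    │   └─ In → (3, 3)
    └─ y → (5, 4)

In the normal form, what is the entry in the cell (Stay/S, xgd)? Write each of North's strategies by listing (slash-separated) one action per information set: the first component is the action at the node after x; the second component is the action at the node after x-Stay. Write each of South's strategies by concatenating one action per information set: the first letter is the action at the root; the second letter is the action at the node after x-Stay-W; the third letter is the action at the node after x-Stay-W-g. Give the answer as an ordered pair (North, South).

Trace the play path from the root:
  South plays x
  North plays Stay at [x]
  North plays S at [x-Stay]
→ terminal payoff (-3, 3).
(South's choice at the node after x-Stay-W is never reached on this path, so it doesn't affect the outcome.)

(-3, 3)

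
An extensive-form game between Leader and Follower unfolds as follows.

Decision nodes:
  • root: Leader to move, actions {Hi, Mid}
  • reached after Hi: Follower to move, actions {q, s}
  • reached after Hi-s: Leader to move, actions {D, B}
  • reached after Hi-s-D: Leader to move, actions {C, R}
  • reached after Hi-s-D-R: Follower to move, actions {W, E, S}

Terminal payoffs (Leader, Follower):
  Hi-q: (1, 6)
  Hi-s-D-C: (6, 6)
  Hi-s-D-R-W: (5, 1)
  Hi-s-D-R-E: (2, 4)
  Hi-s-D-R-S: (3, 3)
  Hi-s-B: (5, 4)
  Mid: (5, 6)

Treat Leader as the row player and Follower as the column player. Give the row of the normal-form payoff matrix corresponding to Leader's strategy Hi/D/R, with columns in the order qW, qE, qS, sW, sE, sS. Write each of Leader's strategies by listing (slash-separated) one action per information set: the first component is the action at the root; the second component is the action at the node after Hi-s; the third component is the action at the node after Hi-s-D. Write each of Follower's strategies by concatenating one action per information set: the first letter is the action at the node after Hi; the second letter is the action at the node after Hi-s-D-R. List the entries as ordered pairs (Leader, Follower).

vs qW: Leader plays Hi → Follower plays q at [Hi] → (1, 6)
vs qE: Leader plays Hi → Follower plays q at [Hi] → (1, 6)
vs qS: Leader plays Hi → Follower plays q at [Hi] → (1, 6)
vs sW: Leader plays Hi → Follower plays s at [Hi] → Leader plays D at [Hi-s] → Leader plays R at [Hi-s-D] → Follower plays W at [Hi-s-D-R] → (5, 1)
vs sE: Leader plays Hi → Follower plays s at [Hi] → Leader plays D at [Hi-s] → Leader plays R at [Hi-s-D] → Follower plays E at [Hi-s-D-R] → (2, 4)
vs sS: Leader plays Hi → Follower plays s at [Hi] → Leader plays D at [Hi-s] → Leader plays R at [Hi-s-D] → Follower plays S at [Hi-s-D-R] → (3, 3)

(1,6) (1,6) (1,6) (5,1) (2,4) (3,3)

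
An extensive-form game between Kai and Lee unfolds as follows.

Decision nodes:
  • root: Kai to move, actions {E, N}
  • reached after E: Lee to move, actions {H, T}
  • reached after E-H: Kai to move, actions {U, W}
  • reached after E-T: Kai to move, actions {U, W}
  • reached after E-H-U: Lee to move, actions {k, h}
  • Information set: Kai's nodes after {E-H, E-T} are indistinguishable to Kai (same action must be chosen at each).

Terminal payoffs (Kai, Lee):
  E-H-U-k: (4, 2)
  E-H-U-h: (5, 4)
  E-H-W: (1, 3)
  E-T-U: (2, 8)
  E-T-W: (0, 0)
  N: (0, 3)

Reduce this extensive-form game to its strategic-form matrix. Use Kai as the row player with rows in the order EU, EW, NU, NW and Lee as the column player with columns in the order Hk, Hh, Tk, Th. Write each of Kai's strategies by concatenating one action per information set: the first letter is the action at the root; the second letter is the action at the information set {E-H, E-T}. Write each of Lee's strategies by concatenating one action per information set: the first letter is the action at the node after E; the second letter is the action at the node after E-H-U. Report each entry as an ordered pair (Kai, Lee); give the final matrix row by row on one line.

           Hk       Hh       Tk       Th
  EU    (4,2)    (5,4)    (2,8)    (2,8)
  EW    (1,3)    (1,3)    (0,0)    (0,0)
  NU    (0,3)    (0,3)    (0,3)    (0,3)
  NW    (0,3)    (0,3)    (0,3)    (0,3)

EU: (4,2) (5,4) (2,8) (2,8) | EW: (1,3) (1,3) (0,0) (0,0) | NU: (0,3) (0,3) (0,3) (0,3) | NW: (0,3) (0,3) (0,3) (0,3)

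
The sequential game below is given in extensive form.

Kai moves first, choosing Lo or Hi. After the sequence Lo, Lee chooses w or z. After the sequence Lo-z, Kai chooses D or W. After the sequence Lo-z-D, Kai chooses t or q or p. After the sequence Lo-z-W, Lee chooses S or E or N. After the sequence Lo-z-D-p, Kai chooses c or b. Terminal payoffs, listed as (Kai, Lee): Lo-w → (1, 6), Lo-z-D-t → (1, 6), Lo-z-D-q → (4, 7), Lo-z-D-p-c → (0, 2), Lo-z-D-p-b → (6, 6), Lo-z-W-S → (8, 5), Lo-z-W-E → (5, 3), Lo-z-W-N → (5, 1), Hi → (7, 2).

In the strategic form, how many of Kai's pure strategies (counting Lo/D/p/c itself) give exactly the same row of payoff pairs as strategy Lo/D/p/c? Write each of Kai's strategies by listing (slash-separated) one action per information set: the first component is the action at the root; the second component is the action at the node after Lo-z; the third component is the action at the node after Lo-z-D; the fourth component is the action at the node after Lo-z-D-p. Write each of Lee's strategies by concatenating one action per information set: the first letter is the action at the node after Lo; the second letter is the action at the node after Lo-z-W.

1

Row for Lo/D/p/c (columns wS, wE, wN, zS, zE, zN): (1,6) (1,6) (1,6) (0,2) (0,2) (0,2).
Every one of Kai's information sets is on the play path for some reply by Lee when Kai follows Lo/D/p/c.
Changing the action at any of them therefore changes at least one column, so only Lo/D/p/c itself gives this row.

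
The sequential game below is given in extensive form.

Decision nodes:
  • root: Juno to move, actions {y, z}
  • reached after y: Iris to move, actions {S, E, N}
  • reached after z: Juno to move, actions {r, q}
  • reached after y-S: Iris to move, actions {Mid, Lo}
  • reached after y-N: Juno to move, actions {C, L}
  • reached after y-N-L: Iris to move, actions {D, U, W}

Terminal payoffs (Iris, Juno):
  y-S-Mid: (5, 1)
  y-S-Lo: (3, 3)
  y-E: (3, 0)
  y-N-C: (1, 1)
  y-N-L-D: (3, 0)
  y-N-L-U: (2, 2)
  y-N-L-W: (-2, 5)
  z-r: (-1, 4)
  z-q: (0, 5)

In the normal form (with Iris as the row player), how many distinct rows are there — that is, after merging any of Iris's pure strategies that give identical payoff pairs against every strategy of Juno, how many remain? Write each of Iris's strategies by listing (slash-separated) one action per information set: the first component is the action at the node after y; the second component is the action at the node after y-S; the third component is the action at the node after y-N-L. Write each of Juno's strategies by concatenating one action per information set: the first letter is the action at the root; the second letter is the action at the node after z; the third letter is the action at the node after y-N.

Iris has 18 pure strategies: S/Mid/D, S/Mid/U, S/Mid/W, S/Lo/D, S/Lo/U, S/Lo/W, E/Mid/D, E/Mid/U, E/Mid/W, E/Lo/D, E/Lo/U, E/Lo/W, N/Mid/D, N/Mid/U, N/Mid/W, N/Lo/D, N/Lo/U, N/Lo/W. Columns: yrC, yrL, yqC, yqL, zrC, zrL, zqC, zqL.
{S/Mid/D, S/Mid/U, S/Mid/W} → row (5,1) (5,1) (5,1) (5,1) (-1,4) (-1,4) (0,5) (0,5)
{S/Lo/D, S/Lo/U, S/Lo/W} → row (3,3) (3,3) (3,3) (3,3) (-1,4) (-1,4) (0,5) (0,5)
{E/Mid/D, E/Mid/U, E/Mid/W, E/Lo/D, E/Lo/U, E/Lo/W} → row (3,0) (3,0) (3,0) (3,0) (-1,4) (-1,4) (0,5) (0,5)
{N/Mid/D, N/Lo/D} → row (1,1) (3,0) (1,1) (3,0) (-1,4) (-1,4) (0,5) (0,5)
{N/Mid/U, N/Lo/U} → row (1,1) (2,2) (1,1) (2,2) (-1,4) (-1,4) (0,5) (0,5)
{N/Mid/W, N/Lo/W} → row (1,1) (-2,5) (1,1) (-2,5) (-1,4) (-1,4) (0,5) (0,5)
That's 6 distinct rows out of 18 strategies.

6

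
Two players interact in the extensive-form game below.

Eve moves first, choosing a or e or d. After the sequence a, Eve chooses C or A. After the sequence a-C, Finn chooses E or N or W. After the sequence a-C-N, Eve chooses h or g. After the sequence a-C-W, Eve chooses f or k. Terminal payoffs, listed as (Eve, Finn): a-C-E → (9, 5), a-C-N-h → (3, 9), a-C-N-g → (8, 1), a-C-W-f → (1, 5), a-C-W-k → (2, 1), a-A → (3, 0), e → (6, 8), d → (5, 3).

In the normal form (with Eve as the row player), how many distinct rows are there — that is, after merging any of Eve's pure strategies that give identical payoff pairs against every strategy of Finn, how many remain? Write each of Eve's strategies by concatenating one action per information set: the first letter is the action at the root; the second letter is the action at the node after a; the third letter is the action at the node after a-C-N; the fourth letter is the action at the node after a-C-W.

Eve has 24 pure strategies: aChf, aChk, aCgf, aCgk, aAhf, aAhk, aAgf, aAgk, eChf, eChk, eCgf, eCgk, eAhf, eAhk, eAgf, eAgk, dChf, dChk, dCgf, dCgk, dAhf, dAhk, dAgf, dAgk. Columns: E, N, W.
{aChf} → row (9,5) (3,9) (1,5)
{aChk} → row (9,5) (3,9) (2,1)
{aCgf} → row (9,5) (8,1) (1,5)
{aCgk} → row (9,5) (8,1) (2,1)
{aAhf, aAhk, aAgf, aAgk} → row (3,0) (3,0) (3,0)
{eChf, eChk, eCgf, eCgk, eAhf, eAhk, eAgf, eAgk} → row (6,8) (6,8) (6,8)
{dChf, dChk, dCgf, dCgk, dAhf, dAhk, dAgf, dAgk} → row (5,3) (5,3) (5,3)
That's 7 distinct rows out of 24 strategies.

7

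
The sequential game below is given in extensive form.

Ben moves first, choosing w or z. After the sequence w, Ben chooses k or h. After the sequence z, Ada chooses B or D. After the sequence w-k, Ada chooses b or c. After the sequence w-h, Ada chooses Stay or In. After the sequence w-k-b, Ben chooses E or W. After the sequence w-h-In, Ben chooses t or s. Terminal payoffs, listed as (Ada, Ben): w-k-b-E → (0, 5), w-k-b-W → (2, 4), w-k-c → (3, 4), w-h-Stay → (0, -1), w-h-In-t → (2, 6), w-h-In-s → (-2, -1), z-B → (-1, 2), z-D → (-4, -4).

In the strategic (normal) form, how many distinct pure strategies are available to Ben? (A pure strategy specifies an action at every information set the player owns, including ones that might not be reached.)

16

Ben owns the root with actions {w, z} — two choices.
Ben owns the node after w with actions {k, h} — two choices.
Ben owns the node after w-k-b with actions {E, W} — two choices.
Ben owns the node after w-h-In with actions {t, s} — two choices.
A pure strategy fixes one action at each information set independently, so the count is the product 2 × 2 × 2 × 2 = 16.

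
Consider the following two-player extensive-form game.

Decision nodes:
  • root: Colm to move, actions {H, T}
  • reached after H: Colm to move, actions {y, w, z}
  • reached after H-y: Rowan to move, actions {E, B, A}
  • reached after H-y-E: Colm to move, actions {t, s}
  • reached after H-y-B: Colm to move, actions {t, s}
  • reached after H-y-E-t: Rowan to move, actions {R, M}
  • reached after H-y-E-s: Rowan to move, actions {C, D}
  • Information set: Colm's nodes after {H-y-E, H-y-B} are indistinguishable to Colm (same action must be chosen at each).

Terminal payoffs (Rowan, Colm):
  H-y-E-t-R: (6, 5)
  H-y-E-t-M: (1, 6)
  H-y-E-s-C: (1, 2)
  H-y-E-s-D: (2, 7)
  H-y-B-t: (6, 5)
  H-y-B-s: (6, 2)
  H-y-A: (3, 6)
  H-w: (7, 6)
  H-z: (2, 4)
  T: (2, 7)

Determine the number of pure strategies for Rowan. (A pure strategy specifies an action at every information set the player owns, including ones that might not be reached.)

Rowan owns the node after H-y with actions {E, B, A} — three choices.
Rowan owns the node after H-y-E-t with actions {R, M} — two choices.
Rowan owns the node after H-y-E-s with actions {C, D} — two choices.
A pure strategy fixes one action at each information set independently, so the count is the product 3 × 2 × 2 = 12.
(For reference, Colm has 12 pure strategies, giving a 12×12 normal-form matrix.)

12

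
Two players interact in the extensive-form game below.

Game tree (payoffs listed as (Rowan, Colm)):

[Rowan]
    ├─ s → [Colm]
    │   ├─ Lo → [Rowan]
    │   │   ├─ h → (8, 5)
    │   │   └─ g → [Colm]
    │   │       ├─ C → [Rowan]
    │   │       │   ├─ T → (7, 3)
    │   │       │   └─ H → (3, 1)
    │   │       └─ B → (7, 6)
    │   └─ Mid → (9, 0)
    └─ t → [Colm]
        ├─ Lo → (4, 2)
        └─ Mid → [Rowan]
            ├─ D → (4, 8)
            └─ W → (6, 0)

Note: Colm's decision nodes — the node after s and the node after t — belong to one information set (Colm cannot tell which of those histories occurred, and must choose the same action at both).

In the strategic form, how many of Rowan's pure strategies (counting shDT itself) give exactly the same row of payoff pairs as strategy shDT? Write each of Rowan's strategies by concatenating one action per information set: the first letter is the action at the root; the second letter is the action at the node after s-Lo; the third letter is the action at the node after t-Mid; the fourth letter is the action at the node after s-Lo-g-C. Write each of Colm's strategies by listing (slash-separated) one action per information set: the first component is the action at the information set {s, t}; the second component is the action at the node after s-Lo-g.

Row for shDT (columns Lo/C, Lo/B, Mid/C, Mid/B): (8,5) (8,5) (9,0) (9,0).
Under shDT, Rowan's choice at the node after t-Mid and at the node after s-Lo-g-C can never be reached regardless of what Colm does, so varying those choices leaves every outcome unchanged.
Holding the reachable choices fixed and varying the unreachable ones freely already gives 2 × 2 = 4 equivalent strategies.
No other strategy reproduces this row, so those 4 are the full class: shDT, shDH, shWT, shWH.

4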